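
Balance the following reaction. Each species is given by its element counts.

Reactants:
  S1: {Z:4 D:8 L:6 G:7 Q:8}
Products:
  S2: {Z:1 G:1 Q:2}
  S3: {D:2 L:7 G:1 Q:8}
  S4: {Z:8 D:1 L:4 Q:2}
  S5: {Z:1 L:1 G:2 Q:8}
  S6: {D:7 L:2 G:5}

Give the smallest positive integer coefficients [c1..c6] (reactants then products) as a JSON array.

Coefficients: [3, 3, 1, 1, 1, 3]

Z: 3·4 = 12 | 3·1+1·0+1·8+1·1+3·0 = 12
D: 3·8 = 24 | 3·0+1·2+1·1+1·0+3·7 = 24
L: 3·6 = 18 | 3·0+1·7+1·4+1·1+3·2 = 18
G: 3·7 = 21 | 3·1+1·1+1·0+1·2+3·5 = 21
Q: 3·8 = 24 | 3·2+1·8+1·2+1·8+3·0 = 24
gcd(3,3,1,1,1,3) = 1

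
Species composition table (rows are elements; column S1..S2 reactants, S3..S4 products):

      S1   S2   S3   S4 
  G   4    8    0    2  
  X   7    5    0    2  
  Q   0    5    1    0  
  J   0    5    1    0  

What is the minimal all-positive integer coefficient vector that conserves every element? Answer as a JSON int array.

G: 1·4+1·8 = 12 | 5·0+6·2 = 12
X: 1·7+1·5 = 12 | 5·0+6·2 = 12
Q: 1·0+1·5 = 5 | 5·1+6·0 = 5
J: 1·0+1·5 = 5 | 5·1+6·0 = 5
gcd(1,1,5,6) = 1

Coefficients: [1, 1, 5, 6]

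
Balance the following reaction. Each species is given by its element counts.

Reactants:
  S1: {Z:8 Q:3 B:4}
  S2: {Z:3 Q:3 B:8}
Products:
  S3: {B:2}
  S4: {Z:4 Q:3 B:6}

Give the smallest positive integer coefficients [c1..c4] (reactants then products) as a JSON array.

Z: 1·8+4·3 = 20 | 3·0+5·4 = 20
Q: 1·3+4·3 = 15 | 3·0+5·3 = 15
B: 1·4+4·8 = 36 | 3·2+5·6 = 36
gcd(1,4,3,5) = 1

Coefficients: [1, 4, 3, 5]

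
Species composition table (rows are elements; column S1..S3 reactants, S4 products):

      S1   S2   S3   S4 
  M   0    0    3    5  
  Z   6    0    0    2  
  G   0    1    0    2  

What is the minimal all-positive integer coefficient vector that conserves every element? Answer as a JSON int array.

Coefficients: [1, 6, 5, 3]

M: 1·0+6·0+5·3 = 15 | 3·5 = 15
Z: 1·6+6·0+5·0 = 6 | 3·2 = 6
G: 1·0+6·1+5·0 = 6 | 3·2 = 6
gcd(1,6,5,3) = 1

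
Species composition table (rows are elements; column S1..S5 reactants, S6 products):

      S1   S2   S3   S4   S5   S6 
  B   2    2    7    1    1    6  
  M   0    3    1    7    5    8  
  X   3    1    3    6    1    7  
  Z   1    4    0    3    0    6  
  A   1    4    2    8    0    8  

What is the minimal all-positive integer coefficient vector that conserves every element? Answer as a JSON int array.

Coefficients: [6, 6, 1, 2, 3, 6]

B: 6·2+6·2+1·7+2·1+3·1 = 36 | 6·6 = 36
M: 6·0+6·3+1·1+2·7+3·5 = 48 | 6·8 = 48
X: 6·3+6·1+1·3+2·6+3·1 = 42 | 6·7 = 42
Z: 6·1+6·4+1·0+2·3+3·0 = 36 | 6·6 = 36
A: 6·1+6·4+1·2+2·8+3·0 = 48 | 6·8 = 48
gcd(6,6,1,2,3,6) = 1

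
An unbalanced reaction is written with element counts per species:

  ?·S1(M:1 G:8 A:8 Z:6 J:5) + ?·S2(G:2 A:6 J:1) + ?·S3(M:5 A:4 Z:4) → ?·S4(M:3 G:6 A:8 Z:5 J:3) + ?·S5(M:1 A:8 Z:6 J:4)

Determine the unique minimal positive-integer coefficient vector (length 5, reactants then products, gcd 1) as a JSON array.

M: 4·1+2·0+3·5 = 19 | 6·3+1·1 = 19
G: 4·8+2·2+3·0 = 36 | 6·6+1·0 = 36
A: 4·8+2·6+3·4 = 56 | 6·8+1·8 = 56
Z: 4·6+2·0+3·4 = 36 | 6·5+1·6 = 36
J: 4·5+2·1+3·0 = 22 | 6·3+1·4 = 22
gcd(4,2,3,6,1) = 1

Coefficients: [4, 2, 3, 6, 1]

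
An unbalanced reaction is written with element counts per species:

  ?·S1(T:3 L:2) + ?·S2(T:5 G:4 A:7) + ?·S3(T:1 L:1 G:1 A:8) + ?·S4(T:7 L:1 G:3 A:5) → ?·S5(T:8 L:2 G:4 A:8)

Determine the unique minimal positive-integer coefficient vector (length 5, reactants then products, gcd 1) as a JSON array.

Coefficients: [5, 5, 1, 1, 6]

T: 5·3+5·5+1·1+1·7 = 48 | 6·8 = 48
L: 5·2+5·0+1·1+1·1 = 12 | 6·2 = 12
G: 5·0+5·4+1·1+1·3 = 24 | 6·4 = 24
A: 5·0+5·7+1·8+1·5 = 48 | 6·8 = 48
gcd(5,5,1,1,6) = 1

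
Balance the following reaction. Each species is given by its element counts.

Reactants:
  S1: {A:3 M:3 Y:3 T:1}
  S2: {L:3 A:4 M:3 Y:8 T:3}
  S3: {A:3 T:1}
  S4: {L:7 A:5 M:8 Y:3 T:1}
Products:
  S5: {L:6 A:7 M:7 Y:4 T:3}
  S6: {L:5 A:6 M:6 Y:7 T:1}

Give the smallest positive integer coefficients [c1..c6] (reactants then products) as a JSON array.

L: 1·0+3·3+5·0+6·7 = 51 | 6·6+3·5 = 51
A: 1·3+3·4+5·3+6·5 = 60 | 6·7+3·6 = 60
M: 1·3+3·3+5·0+6·8 = 60 | 6·7+3·6 = 60
Y: 1·3+3·8+5·0+6·3 = 45 | 6·4+3·7 = 45
T: 1·1+3·3+5·1+6·1 = 21 | 6·3+3·1 = 21
gcd(1,3,5,6,6,3) = 1

Coefficients: [1, 3, 5, 6, 6, 3]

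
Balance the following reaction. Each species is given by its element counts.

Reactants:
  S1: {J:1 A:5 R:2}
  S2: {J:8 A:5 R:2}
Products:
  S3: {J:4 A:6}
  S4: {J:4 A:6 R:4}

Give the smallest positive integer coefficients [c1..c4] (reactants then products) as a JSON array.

Coefficients: [4, 2, 2, 3]

J: 4·1+2·8 = 20 | 2·4+3·4 = 20
A: 4·5+2·5 = 30 | 2·6+3·6 = 30
R: 4·2+2·2 = 12 | 2·0+3·4 = 12
gcd(4,2,2,3) = 1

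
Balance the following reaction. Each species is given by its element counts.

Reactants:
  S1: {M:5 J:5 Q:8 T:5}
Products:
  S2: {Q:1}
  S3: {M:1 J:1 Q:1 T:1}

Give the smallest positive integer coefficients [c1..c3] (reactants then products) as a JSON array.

Coefficients: [1, 3, 5]

M: 1·5 = 5 | 3·0+5·1 = 5
J: 1·5 = 5 | 3·0+5·1 = 5
Q: 1·8 = 8 | 3·1+5·1 = 8
T: 1·5 = 5 | 3·0+5·1 = 5
gcd(1,3,5) = 1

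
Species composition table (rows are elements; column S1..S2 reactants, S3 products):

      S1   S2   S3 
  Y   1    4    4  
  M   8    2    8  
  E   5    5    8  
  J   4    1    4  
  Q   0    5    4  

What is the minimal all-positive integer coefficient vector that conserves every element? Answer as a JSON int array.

Y: 4·1+4·4 = 20 | 5·4 = 20
M: 4·8+4·2 = 40 | 5·8 = 40
E: 4·5+4·5 = 40 | 5·8 = 40
J: 4·4+4·1 = 20 | 5·4 = 20
Q: 4·0+4·5 = 20 | 5·4 = 20
gcd(4,4,5) = 1

Coefficients: [4, 4, 5]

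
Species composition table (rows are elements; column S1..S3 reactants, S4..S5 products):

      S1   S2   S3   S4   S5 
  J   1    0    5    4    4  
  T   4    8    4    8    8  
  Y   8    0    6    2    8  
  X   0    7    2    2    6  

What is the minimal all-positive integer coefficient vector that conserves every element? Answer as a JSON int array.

J: 1·1+2·0+3·5 = 16 | 1·4+3·4 = 16
T: 1·4+2·8+3·4 = 32 | 1·8+3·8 = 32
Y: 1·8+2·0+3·6 = 26 | 1·2+3·8 = 26
X: 1·0+2·7+3·2 = 20 | 1·2+3·6 = 20
gcd(1,2,3,1,3) = 1

Coefficients: [1, 2, 3, 1, 3]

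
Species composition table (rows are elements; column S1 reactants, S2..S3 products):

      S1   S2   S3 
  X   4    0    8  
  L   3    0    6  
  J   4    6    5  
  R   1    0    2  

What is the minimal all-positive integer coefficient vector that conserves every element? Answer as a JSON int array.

X: 4·4 = 16 | 1·0+2·8 = 16
L: 4·3 = 12 | 1·0+2·6 = 12
J: 4·4 = 16 | 1·6+2·5 = 16
R: 4·1 = 4 | 1·0+2·2 = 4
gcd(4,1,2) = 1

Coefficients: [4, 1, 2]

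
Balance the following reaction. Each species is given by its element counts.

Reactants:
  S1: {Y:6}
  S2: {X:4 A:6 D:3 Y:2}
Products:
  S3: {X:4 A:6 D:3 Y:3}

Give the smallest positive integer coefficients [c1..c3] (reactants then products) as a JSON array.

X: 1·0+6·4 = 24 | 6·4 = 24
A: 1·0+6·6 = 36 | 6·6 = 36
D: 1·0+6·3 = 18 | 6·3 = 18
Y: 1·6+6·2 = 18 | 6·3 = 18
gcd(1,6,6) = 1

Coefficients: [1, 6, 6]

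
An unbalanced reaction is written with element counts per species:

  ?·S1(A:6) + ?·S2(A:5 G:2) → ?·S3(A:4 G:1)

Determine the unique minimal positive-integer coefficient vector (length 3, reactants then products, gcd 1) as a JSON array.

Coefficients: [1, 2, 4]

A: 1·6+2·5 = 16 | 4·4 = 16
G: 1·0+2·2 = 4 | 4·1 = 4
gcd(1,2,4) = 1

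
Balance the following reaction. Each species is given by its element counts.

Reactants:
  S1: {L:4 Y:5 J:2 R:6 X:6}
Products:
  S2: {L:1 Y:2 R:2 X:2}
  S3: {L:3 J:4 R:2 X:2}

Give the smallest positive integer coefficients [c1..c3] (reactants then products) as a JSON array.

L: 2·4 = 8 | 5·1+1·3 = 8
Y: 2·5 = 10 | 5·2+1·0 = 10
J: 2·2 = 4 | 5·0+1·4 = 4
R: 2·6 = 12 | 5·2+1·2 = 12
X: 2·6 = 12 | 5·2+1·2 = 12
gcd(2,5,1) = 1

Coefficients: [2, 5, 1]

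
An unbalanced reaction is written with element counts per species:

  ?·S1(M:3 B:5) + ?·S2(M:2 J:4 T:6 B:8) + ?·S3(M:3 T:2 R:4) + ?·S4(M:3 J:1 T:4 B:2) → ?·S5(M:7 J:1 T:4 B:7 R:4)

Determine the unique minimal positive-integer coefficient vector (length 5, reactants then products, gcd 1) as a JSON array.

M: 5·3+1·2+5·3+1·3 = 35 | 5·7 = 35
J: 5·0+1·4+5·0+1·1 = 5 | 5·1 = 5
T: 5·0+1·6+5·2+1·4 = 20 | 5·4 = 20
B: 5·5+1·8+5·0+1·2 = 35 | 5·7 = 35
R: 5·0+1·0+5·4+1·0 = 20 | 5·4 = 20
gcd(5,1,5,1,5) = 1

Coefficients: [5, 1, 5, 1, 5]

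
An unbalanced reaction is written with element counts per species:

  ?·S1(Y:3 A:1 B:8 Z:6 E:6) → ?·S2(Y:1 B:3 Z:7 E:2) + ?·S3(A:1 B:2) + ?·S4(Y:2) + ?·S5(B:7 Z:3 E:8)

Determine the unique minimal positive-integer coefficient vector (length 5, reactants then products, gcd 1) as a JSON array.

Coefficients: [5, 3, 5, 6, 3]

Y: 5·3 = 15 | 3·1+5·0+6·2+3·0 = 15
A: 5·1 = 5 | 3·0+5·1+6·0+3·0 = 5
B: 5·8 = 40 | 3·3+5·2+6·0+3·7 = 40
Z: 5·6 = 30 | 3·7+5·0+6·0+3·3 = 30
E: 5·6 = 30 | 3·2+5·0+6·0+3·8 = 30
gcd(5,3,5,6,3) = 1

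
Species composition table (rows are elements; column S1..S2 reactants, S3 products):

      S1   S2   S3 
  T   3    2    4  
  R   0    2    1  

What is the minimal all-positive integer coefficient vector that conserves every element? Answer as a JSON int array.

Coefficients: [2, 1, 2]

T: 2·3+1·2 = 8 | 2·4 = 8
R: 2·0+1·2 = 2 | 2·1 = 2
gcd(2,1,2) = 1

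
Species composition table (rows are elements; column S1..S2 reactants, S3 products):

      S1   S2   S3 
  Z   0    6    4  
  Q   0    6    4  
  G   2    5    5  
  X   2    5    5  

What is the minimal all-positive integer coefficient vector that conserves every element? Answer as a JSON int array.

Coefficients: [5, 4, 6]

Z: 5·0+4·6 = 24 | 6·4 = 24
Q: 5·0+4·6 = 24 | 6·4 = 24
G: 5·2+4·5 = 30 | 6·5 = 30
X: 5·2+4·5 = 30 | 6·5 = 30
gcd(5,4,6) = 1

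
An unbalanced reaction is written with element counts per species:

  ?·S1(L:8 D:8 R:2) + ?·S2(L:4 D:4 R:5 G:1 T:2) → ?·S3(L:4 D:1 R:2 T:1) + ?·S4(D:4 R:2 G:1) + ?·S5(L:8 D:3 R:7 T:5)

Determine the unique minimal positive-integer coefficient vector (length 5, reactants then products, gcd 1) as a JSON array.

L: 1·8+5·4 = 28 | 5·4+5·0+1·8 = 28
D: 1·8+5·4 = 28 | 5·1+5·4+1·3 = 28
R: 1·2+5·5 = 27 | 5·2+5·2+1·7 = 27
G: 1·0+5·1 = 5 | 5·0+5·1+1·0 = 5
T: 1·0+5·2 = 10 | 5·1+5·0+1·5 = 10
gcd(1,5,5,5,1) = 1

Coefficients: [1, 5, 5, 5, 1]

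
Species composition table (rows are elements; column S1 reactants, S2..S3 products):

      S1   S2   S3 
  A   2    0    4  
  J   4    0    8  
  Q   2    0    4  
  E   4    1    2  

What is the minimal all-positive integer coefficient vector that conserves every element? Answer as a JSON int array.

A: 2·2 = 4 | 6·0+1·4 = 4
J: 2·4 = 8 | 6·0+1·8 = 8
Q: 2·2 = 4 | 6·0+1·4 = 4
E: 2·4 = 8 | 6·1+1·2 = 8
gcd(2,6,1) = 1

Coefficients: [2, 6, 1]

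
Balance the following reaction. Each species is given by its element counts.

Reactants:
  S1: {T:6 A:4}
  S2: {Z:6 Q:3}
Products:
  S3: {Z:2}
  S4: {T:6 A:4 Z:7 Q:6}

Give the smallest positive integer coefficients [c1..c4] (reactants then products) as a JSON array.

T: 2·6+4·0 = 12 | 5·0+2·6 = 12
A: 2·4+4·0 = 8 | 5·0+2·4 = 8
Z: 2·0+4·6 = 24 | 5·2+2·7 = 24
Q: 2·0+4·3 = 12 | 5·0+2·6 = 12
gcd(2,4,5,2) = 1

Coefficients: [2, 4, 5, 2]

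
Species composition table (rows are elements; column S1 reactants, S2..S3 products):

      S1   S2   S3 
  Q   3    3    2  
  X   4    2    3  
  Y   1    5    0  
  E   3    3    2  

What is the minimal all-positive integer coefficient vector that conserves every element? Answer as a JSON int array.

Q: 5·3 = 15 | 1·3+6·2 = 15
X: 5·4 = 20 | 1·2+6·3 = 20
Y: 5·1 = 5 | 1·5+6·0 = 5
E: 5·3 = 15 | 1·3+6·2 = 15
gcd(5,1,6) = 1

Coefficients: [5, 1, 6]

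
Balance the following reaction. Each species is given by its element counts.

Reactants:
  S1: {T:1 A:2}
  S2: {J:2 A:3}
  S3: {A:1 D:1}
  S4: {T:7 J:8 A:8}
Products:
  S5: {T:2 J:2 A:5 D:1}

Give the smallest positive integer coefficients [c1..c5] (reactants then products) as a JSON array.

Coefficients: [5, 2, 6, 1, 6]

T: 5·1+2·0+6·0+1·7 = 12 | 6·2 = 12
J: 5·0+2·2+6·0+1·8 = 12 | 6·2 = 12
A: 5·2+2·3+6·1+1·8 = 30 | 6·5 = 30
D: 5·0+2·0+6·1+1·0 = 6 | 6·1 = 6
gcd(5,2,6,1,6) = 1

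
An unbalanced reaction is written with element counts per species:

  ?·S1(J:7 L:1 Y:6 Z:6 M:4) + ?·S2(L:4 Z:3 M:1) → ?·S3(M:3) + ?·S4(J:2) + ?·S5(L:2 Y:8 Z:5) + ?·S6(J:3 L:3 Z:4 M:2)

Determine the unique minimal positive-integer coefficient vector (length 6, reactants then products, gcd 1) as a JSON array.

Coefficients: [4, 5, 3, 5, 3, 6]

J: 4·7+5·0 = 28 | 3·0+5·2+3·0+6·3 = 28
L: 4·1+5·4 = 24 | 3·0+5·0+3·2+6·3 = 24
Y: 4·6+5·0 = 24 | 3·0+5·0+3·8+6·0 = 24
Z: 4·6+5·3 = 39 | 3·0+5·0+3·5+6·4 = 39
M: 4·4+5·1 = 21 | 3·3+5·0+3·0+6·2 = 21
gcd(4,5,3,5,3,6) = 1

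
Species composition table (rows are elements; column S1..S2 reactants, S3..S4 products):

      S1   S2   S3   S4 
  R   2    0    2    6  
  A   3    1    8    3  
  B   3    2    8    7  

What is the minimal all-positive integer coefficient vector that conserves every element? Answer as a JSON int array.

Coefficients: [5, 4, 2, 1]

R: 5·2+4·0 = 10 | 2·2+1·6 = 10
A: 5·3+4·1 = 19 | 2·8+1·3 = 19
B: 5·3+4·2 = 23 | 2·8+1·7 = 23
gcd(5,4,2,1) = 1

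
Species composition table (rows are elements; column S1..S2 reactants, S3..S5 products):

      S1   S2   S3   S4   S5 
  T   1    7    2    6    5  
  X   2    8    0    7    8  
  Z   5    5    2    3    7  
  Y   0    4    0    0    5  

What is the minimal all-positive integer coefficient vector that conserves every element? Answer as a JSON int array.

Coefficients: [3, 5, 3, 2, 4]

T: 3·1+5·7 = 38 | 3·2+2·6+4·5 = 38
X: 3·2+5·8 = 46 | 3·0+2·7+4·8 = 46
Z: 3·5+5·5 = 40 | 3·2+2·3+4·7 = 40
Y: 3·0+5·4 = 20 | 3·0+2·0+4·5 = 20
gcd(3,5,3,2,4) = 1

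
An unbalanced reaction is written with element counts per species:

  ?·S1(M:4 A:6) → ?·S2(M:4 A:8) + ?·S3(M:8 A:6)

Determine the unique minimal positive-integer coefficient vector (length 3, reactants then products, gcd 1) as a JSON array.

Coefficients: [5, 3, 1]

M: 5·4 = 20 | 3·4+1·8 = 20
A: 5·6 = 30 | 3·8+1·6 = 30
gcd(5,3,1) = 1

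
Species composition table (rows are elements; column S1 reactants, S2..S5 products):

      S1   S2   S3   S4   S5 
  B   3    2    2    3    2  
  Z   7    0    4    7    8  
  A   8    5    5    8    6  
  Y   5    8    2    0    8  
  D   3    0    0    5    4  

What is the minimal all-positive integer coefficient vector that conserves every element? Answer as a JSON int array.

B: 6·3 = 18 | 1·2+3·2+2·3+2·2 = 18
Z: 6·7 = 42 | 1·0+3·4+2·7+2·8 = 42
A: 6·8 = 48 | 1·5+3·5+2·8+2·6 = 48
Y: 6·5 = 30 | 1·8+3·2+2·0+2·8 = 30
D: 6·3 = 18 | 1·0+3·0+2·5+2·4 = 18
gcd(6,1,3,2,2) = 1

Coefficients: [6, 1, 3, 2, 2]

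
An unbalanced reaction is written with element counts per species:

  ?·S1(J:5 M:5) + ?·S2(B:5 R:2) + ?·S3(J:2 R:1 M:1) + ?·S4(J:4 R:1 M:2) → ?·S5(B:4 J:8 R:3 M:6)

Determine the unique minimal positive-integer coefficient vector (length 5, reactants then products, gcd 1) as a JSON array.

B: 4·0+4·5+4·0+3·0 = 20 | 5·4 = 20
J: 4·5+4·0+4·2+3·4 = 40 | 5·8 = 40
R: 4·0+4·2+4·1+3·1 = 15 | 5·3 = 15
M: 4·5+4·0+4·1+3·2 = 30 | 5·6 = 30
gcd(4,4,4,3,5) = 1

Coefficients: [4, 4, 4, 3, 5]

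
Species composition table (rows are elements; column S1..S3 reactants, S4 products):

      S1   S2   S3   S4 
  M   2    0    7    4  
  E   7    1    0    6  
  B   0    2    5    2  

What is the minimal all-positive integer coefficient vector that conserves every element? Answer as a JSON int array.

Coefficients: [5, 1, 2, 6]

M: 5·2+1·0+2·7 = 24 | 6·4 = 24
E: 5·7+1·1+2·0 = 36 | 6·6 = 36
B: 5·0+1·2+2·5 = 12 | 6·2 = 12
gcd(5,1,2,6) = 1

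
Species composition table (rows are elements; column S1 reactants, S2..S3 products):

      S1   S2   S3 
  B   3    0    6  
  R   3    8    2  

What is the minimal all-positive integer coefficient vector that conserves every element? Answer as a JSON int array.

B: 4·3 = 12 | 1·0+2·6 = 12
R: 4·3 = 12 | 1·8+2·2 = 12
gcd(4,1,2) = 1

Coefficients: [4, 1, 2]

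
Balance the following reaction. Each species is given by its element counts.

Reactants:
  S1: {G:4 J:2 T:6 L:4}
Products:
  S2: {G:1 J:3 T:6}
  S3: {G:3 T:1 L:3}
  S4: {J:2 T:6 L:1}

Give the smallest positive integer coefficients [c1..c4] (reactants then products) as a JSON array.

Coefficients: [5, 2, 6, 2]

G: 5·4 = 20 | 2·1+6·3+2·0 = 20
J: 5·2 = 10 | 2·3+6·0+2·2 = 10
T: 5·6 = 30 | 2·6+6·1+2·6 = 30
L: 5·4 = 20 | 2·0+6·3+2·1 = 20
gcd(5,2,6,2) = 1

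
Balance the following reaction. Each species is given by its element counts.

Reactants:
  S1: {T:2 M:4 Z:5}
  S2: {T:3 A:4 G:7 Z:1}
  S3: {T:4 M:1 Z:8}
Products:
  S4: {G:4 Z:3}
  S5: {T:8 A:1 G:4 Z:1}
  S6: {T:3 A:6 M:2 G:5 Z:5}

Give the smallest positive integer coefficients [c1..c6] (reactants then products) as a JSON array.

T: 1·2+5·3+2·4 = 25 | 3·0+2·8+3·3 = 25
A: 1·0+5·4+2·0 = 20 | 3·0+2·1+3·6 = 20
M: 1·4+5·0+2·1 = 6 | 3·0+2·0+3·2 = 6
G: 1·0+5·7+2·0 = 35 | 3·4+2·4+3·5 = 35
Z: 1·5+5·1+2·8 = 26 | 3·3+2·1+3·5 = 26
gcd(1,5,2,3,2,3) = 1

Coefficients: [1, 5, 2, 3, 2, 3]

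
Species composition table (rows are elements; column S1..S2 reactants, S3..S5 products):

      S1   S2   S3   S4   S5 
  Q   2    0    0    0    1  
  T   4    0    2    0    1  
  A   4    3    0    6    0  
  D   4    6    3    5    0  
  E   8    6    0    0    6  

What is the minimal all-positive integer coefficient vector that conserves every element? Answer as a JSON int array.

Q: 3·2+2·0 = 6 | 3·0+3·0+6·1 = 6
T: 3·4+2·0 = 12 | 3·2+3·0+6·1 = 12
A: 3·4+2·3 = 18 | 3·0+3·6+6·0 = 18
D: 3·4+2·6 = 24 | 3·3+3·5+6·0 = 24
E: 3·8+2·6 = 36 | 3·0+3·0+6·6 = 36
gcd(3,2,3,3,6) = 1

Coefficients: [3, 2, 3, 3, 6]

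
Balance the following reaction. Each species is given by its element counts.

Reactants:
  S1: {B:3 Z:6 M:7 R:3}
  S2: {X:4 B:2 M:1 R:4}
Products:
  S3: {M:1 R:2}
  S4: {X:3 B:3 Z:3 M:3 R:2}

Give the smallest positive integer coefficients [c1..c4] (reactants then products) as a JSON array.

X: 2·0+3·4 = 12 | 5·0+4·3 = 12
B: 2·3+3·2 = 12 | 5·0+4·3 = 12
Z: 2·6+3·0 = 12 | 5·0+4·3 = 12
M: 2·7+3·1 = 17 | 5·1+4·3 = 17
R: 2·3+3·4 = 18 | 5·2+4·2 = 18
gcd(2,3,5,4) = 1

Coefficients: [2, 3, 5, 4]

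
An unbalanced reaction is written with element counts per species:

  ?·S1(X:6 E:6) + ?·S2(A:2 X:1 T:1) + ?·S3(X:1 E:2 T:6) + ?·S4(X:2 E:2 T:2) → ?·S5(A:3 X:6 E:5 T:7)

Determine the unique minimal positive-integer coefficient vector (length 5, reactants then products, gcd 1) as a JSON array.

A: 1·0+6·2+2·0+5·0 = 12 | 4·3 = 12
X: 1·6+6·1+2·1+5·2 = 24 | 4·6 = 24
E: 1·6+6·0+2·2+5·2 = 20 | 4·5 = 20
T: 1·0+6·1+2·6+5·2 = 28 | 4·7 = 28
gcd(1,6,2,5,4) = 1

Coefficients: [1, 6, 2, 5, 4]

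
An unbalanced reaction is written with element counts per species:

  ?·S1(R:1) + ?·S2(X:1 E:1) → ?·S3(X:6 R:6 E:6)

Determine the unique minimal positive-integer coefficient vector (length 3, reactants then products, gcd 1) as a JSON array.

Coefficients: [6, 6, 1]

X: 6·0+6·1 = 6 | 1·6 = 6
R: 6·1+6·0 = 6 | 1·6 = 6
E: 6·0+6·1 = 6 | 1·6 = 6
gcd(6,6,1) = 1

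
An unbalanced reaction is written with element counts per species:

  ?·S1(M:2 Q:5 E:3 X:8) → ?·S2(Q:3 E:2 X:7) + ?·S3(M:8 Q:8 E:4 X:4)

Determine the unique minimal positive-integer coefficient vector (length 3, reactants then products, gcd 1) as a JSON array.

M: 4·2 = 8 | 4·0+1·8 = 8
Q: 4·5 = 20 | 4·3+1·8 = 20
E: 4·3 = 12 | 4·2+1·4 = 12
X: 4·8 = 32 | 4·7+1·4 = 32
gcd(4,4,1) = 1

Coefficients: [4, 4, 1]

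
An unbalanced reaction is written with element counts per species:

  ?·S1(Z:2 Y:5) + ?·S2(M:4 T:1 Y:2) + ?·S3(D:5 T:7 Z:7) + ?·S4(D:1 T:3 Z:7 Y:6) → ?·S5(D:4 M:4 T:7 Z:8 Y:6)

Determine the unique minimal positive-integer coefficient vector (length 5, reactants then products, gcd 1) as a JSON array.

D: 2·0+4·0+3·5+1·1 = 16 | 4·4 = 16
M: 2·0+4·4+3·0+1·0 = 16 | 4·4 = 16
T: 2·0+4·1+3·7+1·3 = 28 | 4·7 = 28
Z: 2·2+4·0+3·7+1·7 = 32 | 4·8 = 32
Y: 2·5+4·2+3·0+1·6 = 24 | 4·6 = 24
gcd(2,4,3,1,4) = 1

Coefficients: [2, 4, 3, 1, 4]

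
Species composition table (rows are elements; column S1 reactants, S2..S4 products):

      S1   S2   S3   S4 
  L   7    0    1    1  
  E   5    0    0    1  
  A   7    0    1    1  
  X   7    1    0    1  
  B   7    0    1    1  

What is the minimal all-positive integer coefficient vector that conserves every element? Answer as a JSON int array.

L: 1·7 = 7 | 2·0+2·1+5·1 = 7
E: 1·5 = 5 | 2·0+2·0+5·1 = 5
A: 1·7 = 7 | 2·0+2·1+5·1 = 7
X: 1·7 = 7 | 2·1+2·0+5·1 = 7
B: 1·7 = 7 | 2·0+2·1+5·1 = 7
gcd(1,2,2,5) = 1

Coefficients: [1, 2, 2, 5]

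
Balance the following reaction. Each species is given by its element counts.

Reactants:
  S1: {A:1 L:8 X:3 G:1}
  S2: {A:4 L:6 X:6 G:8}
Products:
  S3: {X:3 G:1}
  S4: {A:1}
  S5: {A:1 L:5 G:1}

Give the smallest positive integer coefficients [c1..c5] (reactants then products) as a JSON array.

Coefficients: [3, 1, 5, 1, 6]

A: 3·1+1·4 = 7 | 5·0+1·1+6·1 = 7
L: 3·8+1·6 = 30 | 5·0+1·0+6·5 = 30
X: 3·3+1·6 = 15 | 5·3+1·0+6·0 = 15
G: 3·1+1·8 = 11 | 5·1+1·0+6·1 = 11
gcd(3,1,5,1,6) = 1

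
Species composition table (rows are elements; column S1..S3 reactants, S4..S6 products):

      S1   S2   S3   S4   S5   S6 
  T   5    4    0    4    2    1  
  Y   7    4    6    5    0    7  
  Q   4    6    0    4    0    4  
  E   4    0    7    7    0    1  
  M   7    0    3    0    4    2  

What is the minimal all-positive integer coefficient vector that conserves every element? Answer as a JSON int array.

T: 3·5+4·4+3·0 = 31 | 4·4+5·2+5·1 = 31
Y: 3·7+4·4+3·6 = 55 | 4·5+5·0+5·7 = 55
Q: 3·4+4·6+3·0 = 36 | 4·4+5·0+5·4 = 36
E: 3·4+4·0+3·7 = 33 | 4·7+5·0+5·1 = 33
M: 3·7+4·0+3·3 = 30 | 4·0+5·4+5·2 = 30
gcd(3,4,3,4,5,5) = 1

Coefficients: [3, 4, 3, 4, 5, 5]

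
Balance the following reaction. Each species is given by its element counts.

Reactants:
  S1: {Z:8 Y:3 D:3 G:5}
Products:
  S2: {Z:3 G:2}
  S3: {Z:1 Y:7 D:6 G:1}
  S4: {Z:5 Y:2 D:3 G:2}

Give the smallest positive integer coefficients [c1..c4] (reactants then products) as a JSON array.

Z: 3·8 = 24 | 6·3+1·1+1·5 = 24
Y: 3·3 = 9 | 6·0+1·7+1·2 = 9
D: 3·3 = 9 | 6·0+1·6+1·3 = 9
G: 3·5 = 15 | 6·2+1·1+1·2 = 15
gcd(3,6,1,1) = 1

Coefficients: [3, 6, 1, 1]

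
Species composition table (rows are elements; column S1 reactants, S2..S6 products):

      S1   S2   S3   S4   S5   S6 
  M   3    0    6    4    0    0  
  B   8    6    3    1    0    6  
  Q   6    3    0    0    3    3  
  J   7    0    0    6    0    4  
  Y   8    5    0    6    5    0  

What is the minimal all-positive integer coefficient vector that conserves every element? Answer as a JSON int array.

Coefficients: [6, 1, 1, 3, 5, 6]

M: 6·3 = 18 | 1·0+1·6+3·4+5·0+6·0 = 18
B: 6·8 = 48 | 1·6+1·3+3·1+5·0+6·6 = 48
Q: 6·6 = 36 | 1·3+1·0+3·0+5·3+6·3 = 36
J: 6·7 = 42 | 1·0+1·0+3·6+5·0+6·4 = 42
Y: 6·8 = 48 | 1·5+1·0+3·6+5·5+6·0 = 48
gcd(6,1,1,3,5,6) = 1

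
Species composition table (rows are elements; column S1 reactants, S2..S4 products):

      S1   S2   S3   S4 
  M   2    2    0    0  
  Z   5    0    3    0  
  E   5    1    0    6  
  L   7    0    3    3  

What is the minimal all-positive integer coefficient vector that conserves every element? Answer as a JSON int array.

M: 3·2 = 6 | 3·2+5·0+2·0 = 6
Z: 3·5 = 15 | 3·0+5·3+2·0 = 15
E: 3·5 = 15 | 3·1+5·0+2·6 = 15
L: 3·7 = 21 | 3·0+5·3+2·3 = 21
gcd(3,3,5,2) = 1

Coefficients: [3, 3, 5, 2]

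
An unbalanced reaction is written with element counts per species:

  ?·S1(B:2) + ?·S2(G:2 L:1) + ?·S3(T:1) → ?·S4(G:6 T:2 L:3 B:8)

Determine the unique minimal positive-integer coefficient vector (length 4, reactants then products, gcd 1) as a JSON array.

G: 4·0+3·2+2·0 = 6 | 1·6 = 6
T: 4·0+3·0+2·1 = 2 | 1·2 = 2
L: 4·0+3·1+2·0 = 3 | 1·3 = 3
B: 4·2+3·0+2·0 = 8 | 1·8 = 8
gcd(4,3,2,1) = 1

Coefficients: [4, 3, 2, 1]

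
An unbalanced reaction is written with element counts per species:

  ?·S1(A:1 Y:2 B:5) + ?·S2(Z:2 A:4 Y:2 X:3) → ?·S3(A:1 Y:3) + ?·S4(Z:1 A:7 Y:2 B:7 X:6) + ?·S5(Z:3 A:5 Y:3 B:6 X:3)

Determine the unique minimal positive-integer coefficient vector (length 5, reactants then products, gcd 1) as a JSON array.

Coefficients: [5, 5, 3, 1, 3]

Z: 5·0+5·2 = 10 | 3·0+1·1+3·3 = 10
A: 5·1+5·4 = 25 | 3·1+1·7+3·5 = 25
Y: 5·2+5·2 = 20 | 3·3+1·2+3·3 = 20
B: 5·5+5·0 = 25 | 3·0+1·7+3·6 = 25
X: 5·0+5·3 = 15 | 3·0+1·6+3·3 = 15
gcd(5,5,3,1,3) = 1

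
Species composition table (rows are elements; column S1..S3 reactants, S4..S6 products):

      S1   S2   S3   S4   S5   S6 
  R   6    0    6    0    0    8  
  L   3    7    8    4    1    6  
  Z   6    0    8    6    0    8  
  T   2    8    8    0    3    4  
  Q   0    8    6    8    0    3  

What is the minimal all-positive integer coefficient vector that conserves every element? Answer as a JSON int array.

Coefficients: [5, 1, 3, 1, 6, 6]

R: 5·6+1·0+3·6 = 48 | 1·0+6·0+6·8 = 48
L: 5·3+1·7+3·8 = 46 | 1·4+6·1+6·6 = 46
Z: 5·6+1·0+3·8 = 54 | 1·6+6·0+6·8 = 54
T: 5·2+1·8+3·8 = 42 | 1·0+6·3+6·4 = 42
Q: 5·0+1·8+3·6 = 26 | 1·8+6·0+6·3 = 26
gcd(5,1,3,1,6,6) = 1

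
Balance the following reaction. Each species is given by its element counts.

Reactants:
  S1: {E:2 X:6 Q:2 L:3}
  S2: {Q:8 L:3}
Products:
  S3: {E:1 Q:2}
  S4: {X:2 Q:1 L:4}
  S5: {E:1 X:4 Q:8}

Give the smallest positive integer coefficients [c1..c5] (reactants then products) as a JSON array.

Coefficients: [4, 4, 5, 6, 3]

E: 4·2+4·0 = 8 | 5·1+6·0+3·1 = 8
X: 4·6+4·0 = 24 | 5·0+6·2+3·4 = 24
Q: 4·2+4·8 = 40 | 5·2+6·1+3·8 = 40
L: 4·3+4·3 = 24 | 5·0+6·4+3·0 = 24
gcd(4,4,5,6,3) = 1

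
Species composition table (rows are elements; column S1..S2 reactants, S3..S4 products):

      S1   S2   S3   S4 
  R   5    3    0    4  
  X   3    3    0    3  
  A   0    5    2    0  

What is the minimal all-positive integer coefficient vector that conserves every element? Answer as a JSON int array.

Coefficients: [2, 2, 5, 4]

R: 2·5+2·3 = 16 | 5·0+4·4 = 16
X: 2·3+2·3 = 12 | 5·0+4·3 = 12
A: 2·0+2·5 = 10 | 5·2+4·0 = 10
gcd(2,2,5,4) = 1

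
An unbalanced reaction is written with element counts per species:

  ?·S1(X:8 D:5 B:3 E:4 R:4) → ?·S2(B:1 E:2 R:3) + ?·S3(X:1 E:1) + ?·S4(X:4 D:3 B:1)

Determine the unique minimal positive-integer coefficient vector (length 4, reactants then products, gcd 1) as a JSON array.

X: 3·8 = 24 | 4·0+4·1+5·4 = 24
D: 3·5 = 15 | 4·0+4·0+5·3 = 15
B: 3·3 = 9 | 4·1+4·0+5·1 = 9
E: 3·4 = 12 | 4·2+4·1+5·0 = 12
R: 3·4 = 12 | 4·3+4·0+5·0 = 12
gcd(3,4,4,5) = 1

Coefficients: [3, 4, 4, 5]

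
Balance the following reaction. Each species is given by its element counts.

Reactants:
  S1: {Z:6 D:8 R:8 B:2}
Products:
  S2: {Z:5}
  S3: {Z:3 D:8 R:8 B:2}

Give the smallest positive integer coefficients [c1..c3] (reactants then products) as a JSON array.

Z: 5·6 = 30 | 3·5+5·3 = 30
D: 5·8 = 40 | 3·0+5·8 = 40
R: 5·8 = 40 | 3·0+5·8 = 40
B: 5·2 = 10 | 3·0+5·2 = 10
gcd(5,3,5) = 1

Coefficients: [5, 3, 5]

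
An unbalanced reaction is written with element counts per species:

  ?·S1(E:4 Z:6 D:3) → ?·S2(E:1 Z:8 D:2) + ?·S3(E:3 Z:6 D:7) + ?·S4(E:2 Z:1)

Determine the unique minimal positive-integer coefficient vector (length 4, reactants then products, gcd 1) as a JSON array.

E: 3·4 = 12 | 1·1+1·3+4·2 = 12
Z: 3·6 = 18 | 1·8+1·6+4·1 = 18
D: 3·3 = 9 | 1·2+1·7+4·0 = 9
gcd(3,1,1,4) = 1

Coefficients: [3, 1, 1, 4]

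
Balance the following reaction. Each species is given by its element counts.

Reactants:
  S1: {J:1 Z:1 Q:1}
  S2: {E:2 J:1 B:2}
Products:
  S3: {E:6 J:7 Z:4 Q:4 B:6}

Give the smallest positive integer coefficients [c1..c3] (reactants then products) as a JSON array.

E: 4·0+3·2 = 6 | 1·6 = 6
J: 4·1+3·1 = 7 | 1·7 = 7
Z: 4·1+3·0 = 4 | 1·4 = 4
Q: 4·1+3·0 = 4 | 1·4 = 4
B: 4·0+3·2 = 6 | 1·6 = 6
gcd(4,3,1) = 1

Coefficients: [4, 3, 1]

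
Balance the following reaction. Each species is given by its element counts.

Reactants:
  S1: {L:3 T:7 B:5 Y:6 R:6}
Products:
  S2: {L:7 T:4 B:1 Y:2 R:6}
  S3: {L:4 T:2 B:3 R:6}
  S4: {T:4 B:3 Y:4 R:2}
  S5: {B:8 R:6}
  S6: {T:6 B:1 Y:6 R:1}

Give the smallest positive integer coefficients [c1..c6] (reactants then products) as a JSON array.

L: 6·3 = 18 | 2·7+1·4+5·0+1·0+2·0 = 18
T: 6·7 = 42 | 2·4+1·2+5·4+1·0+2·6 = 42
B: 6·5 = 30 | 2·1+1·3+5·3+1·8+2·1 = 30
Y: 6·6 = 36 | 2·2+1·0+5·4+1·0+2·6 = 36
R: 6·6 = 36 | 2·6+1·6+5·2+1·6+2·1 = 36
gcd(6,2,1,5,1,2) = 1

Coefficients: [6, 2, 1, 5, 1, 2]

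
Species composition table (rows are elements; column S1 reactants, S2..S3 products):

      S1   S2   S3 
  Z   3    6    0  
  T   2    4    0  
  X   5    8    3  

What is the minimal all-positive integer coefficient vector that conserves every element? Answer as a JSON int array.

Coefficients: [6, 3, 2]

Z: 6·3 = 18 | 3·6+2·0 = 18
T: 6·2 = 12 | 3·4+2·0 = 12
X: 6·5 = 30 | 3·8+2·3 = 30
gcd(6,3,2) = 1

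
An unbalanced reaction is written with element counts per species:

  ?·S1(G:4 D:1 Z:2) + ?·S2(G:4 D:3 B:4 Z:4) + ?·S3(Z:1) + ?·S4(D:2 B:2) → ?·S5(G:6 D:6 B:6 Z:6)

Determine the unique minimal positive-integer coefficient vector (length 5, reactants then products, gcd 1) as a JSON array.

G: 3·4+3·4+6·0+6·0 = 24 | 4·6 = 24
D: 3·1+3·3+6·0+6·2 = 24 | 4·6 = 24
B: 3·0+3·4+6·0+6·2 = 24 | 4·6 = 24
Z: 3·2+3·4+6·1+6·0 = 24 | 4·6 = 24
gcd(3,3,6,6,4) = 1

Coefficients: [3, 3, 6, 6, 4]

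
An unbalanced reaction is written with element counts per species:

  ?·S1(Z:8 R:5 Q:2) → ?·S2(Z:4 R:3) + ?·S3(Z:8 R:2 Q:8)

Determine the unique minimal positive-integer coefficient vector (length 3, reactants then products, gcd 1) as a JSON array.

Coefficients: [4, 6, 1]

Z: 4·8 = 32 | 6·4+1·8 = 32
R: 4·5 = 20 | 6·3+1·2 = 20
Q: 4·2 = 8 | 6·0+1·8 = 8
gcd(4,6,1) = 1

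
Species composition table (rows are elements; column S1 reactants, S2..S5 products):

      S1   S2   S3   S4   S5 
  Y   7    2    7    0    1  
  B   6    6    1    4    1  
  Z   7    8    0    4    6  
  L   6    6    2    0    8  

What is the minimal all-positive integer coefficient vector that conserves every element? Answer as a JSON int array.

Y: 6·7 = 42 | 3·2+5·7+3·0+1·1 = 42
B: 6·6 = 36 | 3·6+5·1+3·4+1·1 = 36
Z: 6·7 = 42 | 3·8+5·0+3·4+1·6 = 42
L: 6·6 = 36 | 3·6+5·2+3·0+1·8 = 36
gcd(6,3,5,3,1) = 1

Coefficients: [6, 3, 5, 3, 1]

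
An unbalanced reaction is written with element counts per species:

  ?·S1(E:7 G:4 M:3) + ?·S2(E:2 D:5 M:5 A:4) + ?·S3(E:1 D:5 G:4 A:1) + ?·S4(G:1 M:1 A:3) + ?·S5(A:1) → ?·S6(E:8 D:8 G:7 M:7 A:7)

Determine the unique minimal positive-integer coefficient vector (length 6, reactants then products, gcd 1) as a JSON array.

E: 4·7+4·2+4·1+3·0+6·0 = 40 | 5·8 = 40
D: 4·0+4·5+4·5+3·0+6·0 = 40 | 5·8 = 40
G: 4·4+4·0+4·4+3·1+6·0 = 35 | 5·7 = 35
M: 4·3+4·5+4·0+3·1+6·0 = 35 | 5·7 = 35
A: 4·0+4·4+4·1+3·3+6·1 = 35 | 5·7 = 35
gcd(4,4,4,3,6,5) = 1

Coefficients: [4, 4, 4, 3, 6, 5]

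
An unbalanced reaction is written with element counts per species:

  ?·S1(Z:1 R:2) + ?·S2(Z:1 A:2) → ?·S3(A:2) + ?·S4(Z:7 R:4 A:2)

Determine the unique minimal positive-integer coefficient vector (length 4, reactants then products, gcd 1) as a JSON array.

Coefficients: [2, 5, 4, 1]

Z: 2·1+5·1 = 7 | 4·0+1·7 = 7
R: 2·2+5·0 = 4 | 4·0+1·4 = 4
A: 2·0+5·2 = 10 | 4·2+1·2 = 10
gcd(2,5,4,1) = 1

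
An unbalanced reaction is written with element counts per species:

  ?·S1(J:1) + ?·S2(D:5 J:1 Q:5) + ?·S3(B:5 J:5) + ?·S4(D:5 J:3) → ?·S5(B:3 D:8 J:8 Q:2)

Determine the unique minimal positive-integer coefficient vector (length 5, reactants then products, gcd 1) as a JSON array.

B: 5·0+2·0+3·5+6·0 = 15 | 5·3 = 15
D: 5·0+2·5+3·0+6·5 = 40 | 5·8 = 40
J: 5·1+2·1+3·5+6·3 = 40 | 5·8 = 40
Q: 5·0+2·5+3·0+6·0 = 10 | 5·2 = 10
gcd(5,2,3,6,5) = 1

Coefficients: [5, 2, 3, 6, 5]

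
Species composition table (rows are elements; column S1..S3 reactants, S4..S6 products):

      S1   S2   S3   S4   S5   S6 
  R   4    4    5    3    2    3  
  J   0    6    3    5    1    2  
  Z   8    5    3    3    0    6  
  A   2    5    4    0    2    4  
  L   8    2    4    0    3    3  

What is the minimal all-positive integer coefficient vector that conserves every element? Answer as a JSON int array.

R: 2·4+4·4+3·5 = 39 | 3·3+6·2+6·3 = 39
J: 2·0+4·6+3·3 = 33 | 3·5+6·1+6·2 = 33
Z: 2·8+4·5+3·3 = 45 | 3·3+6·0+6·6 = 45
A: 2·2+4·5+3·4 = 36 | 3·0+6·2+6·4 = 36
L: 2·8+4·2+3·4 = 36 | 3·0+6·3+6·3 = 36
gcd(2,4,3,3,6,6) = 1

Coefficients: [2, 4, 3, 3, 6, 6]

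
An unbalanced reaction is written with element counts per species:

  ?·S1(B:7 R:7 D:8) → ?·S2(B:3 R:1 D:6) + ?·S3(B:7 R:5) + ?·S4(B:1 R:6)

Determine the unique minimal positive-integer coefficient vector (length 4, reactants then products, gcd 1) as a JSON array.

B: 3·7 = 21 | 4·3+1·7+2·1 = 21
R: 3·7 = 21 | 4·1+1·5+2·6 = 21
D: 3·8 = 24 | 4·6+1·0+2·0 = 24
gcd(3,4,1,2) = 1

Coefficients: [3, 4, 1, 2]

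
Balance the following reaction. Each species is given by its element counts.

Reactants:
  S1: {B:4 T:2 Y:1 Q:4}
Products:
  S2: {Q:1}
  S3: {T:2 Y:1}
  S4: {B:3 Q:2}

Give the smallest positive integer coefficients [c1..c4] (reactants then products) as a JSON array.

Coefficients: [3, 4, 3, 4]

B: 3·4 = 12 | 4·0+3·0+4·3 = 12
T: 3·2 = 6 | 4·0+3·2+4·0 = 6
Y: 3·1 = 3 | 4·0+3·1+4·0 = 3
Q: 3·4 = 12 | 4·1+3·0+4·2 = 12
gcd(3,4,3,4) = 1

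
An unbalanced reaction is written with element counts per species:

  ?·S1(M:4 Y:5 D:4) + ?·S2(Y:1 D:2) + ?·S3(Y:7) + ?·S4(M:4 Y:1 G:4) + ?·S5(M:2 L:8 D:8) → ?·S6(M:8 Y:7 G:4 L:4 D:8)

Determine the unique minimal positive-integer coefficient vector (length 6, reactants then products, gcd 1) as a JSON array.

Coefficients: [3, 2, 1, 4, 2, 4]

M: 3·4+2·0+1·0+4·4+2·2 = 32 | 4·8 = 32
Y: 3·5+2·1+1·7+4·1+2·0 = 28 | 4·7 = 28
G: 3·0+2·0+1·0+4·4+2·0 = 16 | 4·4 = 16
L: 3·0+2·0+1·0+4·0+2·8 = 16 | 4·4 = 16
D: 3·4+2·2+1·0+4·0+2·8 = 32 | 4·8 = 32
gcd(3,2,1,4,2,4) = 1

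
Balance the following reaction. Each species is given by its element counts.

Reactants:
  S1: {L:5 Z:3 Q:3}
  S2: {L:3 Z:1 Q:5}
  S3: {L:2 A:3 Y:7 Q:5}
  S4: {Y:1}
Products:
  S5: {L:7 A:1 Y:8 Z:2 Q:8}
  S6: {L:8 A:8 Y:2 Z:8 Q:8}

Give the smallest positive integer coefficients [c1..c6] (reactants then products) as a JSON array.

L: 5·5+1·3+4·2+6·0 = 36 | 4·7+1·8 = 36
A: 5·0+1·0+4·3+6·0 = 12 | 4·1+1·8 = 12
Y: 5·0+1·0+4·7+6·1 = 34 | 4·8+1·2 = 34
Z: 5·3+1·1+4·0+6·0 = 16 | 4·2+1·8 = 16
Q: 5·3+1·5+4·5+6·0 = 40 | 4·8+1·8 = 40
gcd(5,1,4,6,4,1) = 1

Coefficients: [5, 1, 4, 6, 4, 1]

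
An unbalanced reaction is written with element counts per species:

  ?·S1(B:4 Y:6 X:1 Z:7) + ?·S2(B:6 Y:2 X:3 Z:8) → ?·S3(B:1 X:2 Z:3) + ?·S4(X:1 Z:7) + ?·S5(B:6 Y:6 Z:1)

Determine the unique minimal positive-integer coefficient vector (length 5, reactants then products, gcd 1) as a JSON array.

Coefficients: [4, 3, 4, 5, 5]

B: 4·4+3·6 = 34 | 4·1+5·0+5·6 = 34
Y: 4·6+3·2 = 30 | 4·0+5·0+5·6 = 30
X: 4·1+3·3 = 13 | 4·2+5·1+5·0 = 13
Z: 4·7+3·8 = 52 | 4·3+5·7+5·1 = 52
gcd(4,3,4,5,5) = 1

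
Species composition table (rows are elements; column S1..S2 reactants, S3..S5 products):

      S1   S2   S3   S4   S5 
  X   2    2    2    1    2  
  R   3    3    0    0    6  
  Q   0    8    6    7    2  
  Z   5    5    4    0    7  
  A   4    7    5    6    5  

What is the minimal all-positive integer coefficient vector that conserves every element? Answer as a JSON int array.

X: 3·2+5·2 = 16 | 3·2+2·1+4·2 = 16
R: 3·3+5·3 = 24 | 3·0+2·0+4·6 = 24
Q: 3·0+5·8 = 40 | 3·6+2·7+4·2 = 40
Z: 3·5+5·5 = 40 | 3·4+2·0+4·7 = 40
A: 3·4+5·7 = 47 | 3·5+2·6+4·5 = 47
gcd(3,5,3,2,4) = 1

Coefficients: [3, 5, 3, 2, 4]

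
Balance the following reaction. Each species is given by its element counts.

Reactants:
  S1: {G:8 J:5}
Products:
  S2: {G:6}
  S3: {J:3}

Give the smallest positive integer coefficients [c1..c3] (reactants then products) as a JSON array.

G: 3·8 = 24 | 4·6+5·0 = 24
J: 3·5 = 15 | 4·0+5·3 = 15
gcd(3,4,5) = 1

Coefficients: [3, 4, 5]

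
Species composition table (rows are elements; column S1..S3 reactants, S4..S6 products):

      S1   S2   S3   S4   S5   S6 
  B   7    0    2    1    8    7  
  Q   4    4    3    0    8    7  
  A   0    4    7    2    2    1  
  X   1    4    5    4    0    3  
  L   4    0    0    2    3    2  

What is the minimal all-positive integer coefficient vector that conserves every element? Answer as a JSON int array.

Coefficients: [6, 3, 1, 5, 4, 1]

B: 6·7+3·0+1·2 = 44 | 5·1+4·8+1·7 = 44
Q: 6·4+3·4+1·3 = 39 | 5·0+4·8+1·7 = 39
A: 6·0+3·4+1·7 = 19 | 5·2+4·2+1·1 = 19
X: 6·1+3·4+1·5 = 23 | 5·4+4·0+1·3 = 23
L: 6·4+3·0+1·0 = 24 | 5·2+4·3+1·2 = 24
gcd(6,3,1,5,4,1) = 1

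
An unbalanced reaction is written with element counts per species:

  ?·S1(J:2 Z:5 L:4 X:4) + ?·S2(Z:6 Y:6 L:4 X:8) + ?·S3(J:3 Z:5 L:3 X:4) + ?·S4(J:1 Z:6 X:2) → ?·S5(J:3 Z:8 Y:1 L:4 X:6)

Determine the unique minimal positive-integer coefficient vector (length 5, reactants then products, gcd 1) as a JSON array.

J: 2·2+1·0+4·3+2·1 = 18 | 6·3 = 18
Z: 2·5+1·6+4·5+2·6 = 48 | 6·8 = 48
Y: 2·0+1·6+4·0+2·0 = 6 | 6·1 = 6
L: 2·4+1·4+4·3+2·0 = 24 | 6·4 = 24
X: 2·4+1·8+4·4+2·2 = 36 | 6·6 = 36
gcd(2,1,4,2,6) = 1

Coefficients: [2, 1, 4, 2, 6]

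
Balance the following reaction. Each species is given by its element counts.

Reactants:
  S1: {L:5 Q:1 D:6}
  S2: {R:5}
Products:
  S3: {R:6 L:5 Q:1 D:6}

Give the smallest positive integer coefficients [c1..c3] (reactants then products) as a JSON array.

R: 5·0+6·5 = 30 | 5·6 = 30
L: 5·5+6·0 = 25 | 5·5 = 25
Q: 5·1+6·0 = 5 | 5·1 = 5
D: 5·6+6·0 = 30 | 5·6 = 30
gcd(5,6,5) = 1

Coefficients: [5, 6, 5]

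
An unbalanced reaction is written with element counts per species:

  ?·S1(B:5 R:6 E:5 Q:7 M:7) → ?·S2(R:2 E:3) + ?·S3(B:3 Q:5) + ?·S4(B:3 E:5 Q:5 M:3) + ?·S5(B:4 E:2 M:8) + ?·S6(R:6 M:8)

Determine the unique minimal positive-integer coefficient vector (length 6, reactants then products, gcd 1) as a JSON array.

Coefficients: [5, 6, 6, 1, 1, 3]

B: 5·5 = 25 | 6·0+6·3+1·3+1·4+3·0 = 25
R: 5·6 = 30 | 6·2+6·0+1·0+1·0+3·6 = 30
E: 5·5 = 25 | 6·3+6·0+1·5+1·2+3·0 = 25
Q: 5·7 = 35 | 6·0+6·5+1·5+1·0+3·0 = 35
M: 5·7 = 35 | 6·0+6·0+1·3+1·8+3·8 = 35
gcd(5,6,6,1,1,3) = 1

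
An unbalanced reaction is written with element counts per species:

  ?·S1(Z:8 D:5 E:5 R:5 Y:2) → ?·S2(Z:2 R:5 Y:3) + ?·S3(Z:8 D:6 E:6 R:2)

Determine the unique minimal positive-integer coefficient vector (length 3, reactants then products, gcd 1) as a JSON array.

Coefficients: [6, 4, 5]

Z: 6·8 = 48 | 4·2+5·8 = 48
D: 6·5 = 30 | 4·0+5·6 = 30
E: 6·5 = 30 | 4·0+5·6 = 30
R: 6·5 = 30 | 4·5+5·2 = 30
Y: 6·2 = 12 | 4·3+5·0 = 12
gcd(6,4,5) = 1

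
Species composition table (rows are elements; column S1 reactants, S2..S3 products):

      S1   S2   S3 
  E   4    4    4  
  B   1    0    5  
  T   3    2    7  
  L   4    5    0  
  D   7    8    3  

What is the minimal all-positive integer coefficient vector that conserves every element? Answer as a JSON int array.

Coefficients: [5, 4, 1]

E: 5·4 = 20 | 4·4+1·4 = 20
B: 5·1 = 5 | 4·0+1·5 = 5
T: 5·3 = 15 | 4·2+1·7 = 15
L: 5·4 = 20 | 4·5+1·0 = 20
D: 5·7 = 35 | 4·8+1·3 = 35
gcd(5,4,1) = 1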